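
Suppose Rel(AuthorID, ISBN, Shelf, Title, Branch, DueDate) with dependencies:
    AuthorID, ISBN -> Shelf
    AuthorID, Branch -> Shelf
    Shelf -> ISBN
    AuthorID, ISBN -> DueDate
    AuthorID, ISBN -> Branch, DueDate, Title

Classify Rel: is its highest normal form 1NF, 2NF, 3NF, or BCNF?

3NF

Candidate keys: {AuthorID, Branch}, {AuthorID, ISBN}, {AuthorID, Shelf}. Prime attributes: {AuthorID, Branch, ISBN, Shelf}.
For Shelf -> ISBN we have {Shelf}⁺ = {ISBN, Shelf}; {Shelf} is not a superkey, so BCNF fails.
But every attribute on its right side ({ISBN}) is prime, and the same holds for every other non-superkey FD, so 3NF still holds.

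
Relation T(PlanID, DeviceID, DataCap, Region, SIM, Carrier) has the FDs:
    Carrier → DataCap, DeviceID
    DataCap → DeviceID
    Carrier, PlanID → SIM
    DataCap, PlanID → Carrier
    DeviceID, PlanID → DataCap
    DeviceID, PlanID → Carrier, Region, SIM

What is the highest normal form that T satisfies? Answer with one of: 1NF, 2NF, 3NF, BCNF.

Candidate keys: {Carrier, PlanID}, {DataCap, PlanID}, {DeviceID, PlanID}. Prime attributes: {Carrier, DataCap, DeviceID, PlanID}.
For Carrier → DataCap, DeviceID we have {Carrier}⁺ = {Carrier, DataCap, DeviceID}; {Carrier} is not a superkey, so BCNF fails.
But every attribute on its right side ({DataCap, DeviceID}) is prime, and the same holds for every other non-superkey FD, so 3NF still holds.

3NF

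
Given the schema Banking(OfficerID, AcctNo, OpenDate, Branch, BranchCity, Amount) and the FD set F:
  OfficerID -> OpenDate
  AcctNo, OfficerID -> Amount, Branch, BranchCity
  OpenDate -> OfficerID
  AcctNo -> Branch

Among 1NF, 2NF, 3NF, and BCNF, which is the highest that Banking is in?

Candidate keys: {AcctNo, OfficerID}, {AcctNo, OpenDate}. Prime attributes: {AcctNo, OfficerID, OpenDate}.
For OfficerID -> OpenDate we have {OfficerID}⁺ = {OfficerID, OpenDate}; {OfficerID} is not a superkey, so BCNF fails.
AcctNo -> Branch has non-prime {Branch} on the right and a non-superkey on the left, so 3NF fails.
{AcctNo} is a proper subset of the key {AcctNo, OfficerID}, and {AcctNo}⁺ contains the non-prime attribute {Branch} — a partial dependency, so 2NF is violated.

1NF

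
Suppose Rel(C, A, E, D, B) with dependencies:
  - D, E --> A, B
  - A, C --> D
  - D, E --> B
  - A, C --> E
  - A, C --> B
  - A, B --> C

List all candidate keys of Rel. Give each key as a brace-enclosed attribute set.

{A, B}⁺ = {A, B, C, D, E} — all of the relation — so {A, B} is a candidate key.
{A, C}⁺ = {A, B, C, D, E} — all of the relation — so {A, C} is a candidate key.
{D, E}⁺ = {A, B, C, D, E} — all of the relation — so {D, E} is a candidate key.
No proper subset of any of these is a key, and no other minimal superkey exists.

{A, B}, {A, C}, {D, E}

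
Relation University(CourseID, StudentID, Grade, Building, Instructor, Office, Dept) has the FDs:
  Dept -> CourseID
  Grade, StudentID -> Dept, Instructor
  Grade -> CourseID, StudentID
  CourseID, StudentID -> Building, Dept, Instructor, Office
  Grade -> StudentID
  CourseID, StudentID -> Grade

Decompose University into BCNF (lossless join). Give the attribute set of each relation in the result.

{Building, Dept, Grade, Instructor, Office, StudentID}; {CourseID, Dept}

Candidate keys of the original relation: {CourseID, StudentID}, {Dept, StudentID}, {Grade}.
{Building, CourseID, Dept, Grade, Instructor, Office, StudentID}: {Dept} determines {CourseID, Dept} here but is not a superkey — split on Dept -> CourseID, giving {CourseID, Dept} and {Building, Dept, Grade, Instructor, Office, StudentID}.
{CourseID, Dept} is in BCNF.
{Building, Dept, Grade, Instructor, Office, StudentID} is in BCNF.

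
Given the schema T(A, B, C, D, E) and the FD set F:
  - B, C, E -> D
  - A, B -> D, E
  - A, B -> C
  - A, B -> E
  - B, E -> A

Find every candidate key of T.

{A, B}, {B, E}

No FD produces {B}, so it must be in every candidate key.
{A, B}⁺ = {A, B, C, D, E}, which is every attribute, so {A, B} is a candidate key.
{B, E}⁺ = {A, B, C, D, E}, which is every attribute, so {B, E} is a candidate key.
Any other superkey properly contains one of these, so there are no further candidate keys.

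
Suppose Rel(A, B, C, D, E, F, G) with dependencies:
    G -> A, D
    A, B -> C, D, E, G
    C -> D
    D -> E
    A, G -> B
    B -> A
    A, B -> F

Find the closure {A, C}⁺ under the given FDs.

{A, C, D, E}

Start with {A, C}.
C -> D applies; add {D} → now {A, C, D}.
D -> E applies; add {E} → now {A, C, D, E}.
No further FD applies.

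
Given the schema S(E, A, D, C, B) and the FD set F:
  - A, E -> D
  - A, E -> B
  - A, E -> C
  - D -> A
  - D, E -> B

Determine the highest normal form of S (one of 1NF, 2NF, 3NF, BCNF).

3NF

Candidate keys: {A, E}, {D, E}. Prime attributes: {A, D, E}.
D -> A breaks BCNF: {D}⁺ = {A, D}, so {D} is not a superkey.
But every attribute on its right side ({A}) is prime, and the same holds for every other non-superkey FD, so 3NF still holds.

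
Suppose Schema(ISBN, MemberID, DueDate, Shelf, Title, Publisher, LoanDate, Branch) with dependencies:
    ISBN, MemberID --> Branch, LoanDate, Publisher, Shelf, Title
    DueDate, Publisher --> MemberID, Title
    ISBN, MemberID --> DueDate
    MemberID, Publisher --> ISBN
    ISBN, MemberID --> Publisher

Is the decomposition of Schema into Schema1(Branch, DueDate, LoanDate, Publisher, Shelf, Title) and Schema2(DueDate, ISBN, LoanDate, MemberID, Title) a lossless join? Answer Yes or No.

Common attributes: {DueDate, LoanDate, Title}; their closure is {DueDate, LoanDate, Title}.
Schema1 ⊄ {DueDate, LoanDate, Title} and Schema2 ⊄ {DueDate, LoanDate, Title}, so the split is lossy.

No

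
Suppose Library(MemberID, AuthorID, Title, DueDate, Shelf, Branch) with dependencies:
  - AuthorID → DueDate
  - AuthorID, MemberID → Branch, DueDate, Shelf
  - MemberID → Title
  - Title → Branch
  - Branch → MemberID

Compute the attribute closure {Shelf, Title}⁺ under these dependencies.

Start with {Shelf, Title}.
Title → Branch applies; add {Branch} → now {Branch, Shelf, Title}.
Branch → MemberID applies; add {MemberID} → now {Branch, MemberID, Shelf, Title}.
No further FD applies.

{Branch, MemberID, Shelf, Title}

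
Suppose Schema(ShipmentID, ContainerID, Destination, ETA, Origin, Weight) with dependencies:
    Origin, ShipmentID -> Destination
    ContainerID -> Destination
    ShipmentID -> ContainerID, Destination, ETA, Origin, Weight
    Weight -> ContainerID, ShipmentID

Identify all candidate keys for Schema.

{ShipmentID}⁺ = {ContainerID, Destination, ETA, Origin, ShipmentID, Weight} — all of the relation — so {ShipmentID} is a candidate key.
{Weight}⁺ = {ContainerID, Destination, ETA, Origin, ShipmentID, Weight} — all of the relation — so {Weight} is a candidate key.
These are minimal and exhaustive — every other superkey contains one of them.

{ShipmentID}, {Weight}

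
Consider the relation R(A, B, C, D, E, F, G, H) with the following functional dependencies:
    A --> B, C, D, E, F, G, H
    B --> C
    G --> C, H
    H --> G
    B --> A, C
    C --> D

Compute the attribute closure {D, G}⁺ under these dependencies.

Start with {D, G}.
G --> C, H applies; add {C, H} → now {C, D, G, H}.
No further FD applies.

{C, D, G, H}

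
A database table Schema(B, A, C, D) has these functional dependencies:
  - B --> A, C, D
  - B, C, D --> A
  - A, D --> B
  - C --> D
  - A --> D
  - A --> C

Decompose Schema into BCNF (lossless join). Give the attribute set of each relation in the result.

{A, B, C}; {C, D}

Candidate keys of the original relation: {A}, {B}.
{A, B, C, D}: {C} determines {C, D} here but is not a superkey — split on C --> D, giving {C, D} and {A, B, C}.
{C, D}: every determinant is a superkey — BCNF.
{A, B, C}: every determinant is a superkey — BCNF.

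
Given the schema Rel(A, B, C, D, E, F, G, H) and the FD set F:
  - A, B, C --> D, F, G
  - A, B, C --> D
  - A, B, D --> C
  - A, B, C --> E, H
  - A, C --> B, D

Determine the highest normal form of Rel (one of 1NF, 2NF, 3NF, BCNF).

Candidate keys: {A, B, D}, {A, C}. Prime attributes: {A, B, C, D}.
Each dependency's left side is a superkey — BCNF holds.

BCNF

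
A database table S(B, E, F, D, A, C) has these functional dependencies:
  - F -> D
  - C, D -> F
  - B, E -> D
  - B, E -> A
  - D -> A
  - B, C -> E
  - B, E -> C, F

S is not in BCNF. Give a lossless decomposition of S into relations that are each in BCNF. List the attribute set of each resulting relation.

Candidate keys of the original relation: {B, C}, {B, E}.
In {A, B, C, D, E, F}, {F} is not a superkey ({F}⁺ restricted to this set is {A, D, F}), so split on F -> A, D into {A, D, F} and {B, C, E, F}.
In {A, D, F}, {D} is not a superkey ({D}⁺ restricted to this set is {A, D}), so split on D -> A into {A, D} and {D, F}.
{A, D}: every determinant is a superkey — BCNF.
{D, F}: every determinant is a superkey — BCNF.
{B, C, E, F}: every determinant is a superkey — BCNF.

{A, D}; {B, C, E, F}; {D, F}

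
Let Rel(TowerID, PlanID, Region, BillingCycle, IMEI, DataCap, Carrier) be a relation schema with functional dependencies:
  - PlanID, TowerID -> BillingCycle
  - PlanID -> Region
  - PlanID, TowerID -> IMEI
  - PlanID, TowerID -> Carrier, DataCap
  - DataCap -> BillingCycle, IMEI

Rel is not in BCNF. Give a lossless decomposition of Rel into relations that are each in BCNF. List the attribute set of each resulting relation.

{BillingCycle, DataCap, IMEI}; {Carrier, DataCap, PlanID, TowerID}; {PlanID, Region}

Candidate key of the original relation: {PlanID, TowerID}.
Within {BillingCycle, Carrier, DataCap, IMEI, PlanID, Region, TowerID}: {PlanID}⁺ ∩ {BillingCycle, Carrier, DataCap, IMEI, PlanID, Region, TowerID} = {PlanID, Region}, not the whole set, so PlanID -> Region violates BCNF; decompose into {PlanID, Region} and {BillingCycle, Carrier, DataCap, IMEI, PlanID, TowerID}.
{PlanID, Region} is in BCNF.
Within {BillingCycle, Carrier, DataCap, IMEI, PlanID, TowerID}: {DataCap}⁺ ∩ {BillingCycle, Carrier, DataCap, IMEI, PlanID, TowerID} = {BillingCycle, DataCap, IMEI}, not the whole set, so DataCap -> BillingCycle, IMEI violates BCNF; decompose into {BillingCycle, DataCap, IMEI} and {Carrier, DataCap, PlanID, TowerID}.
{BillingCycle, DataCap, IMEI} is in BCNF.
{Carrier, DataCap, PlanID, TowerID} is in BCNF.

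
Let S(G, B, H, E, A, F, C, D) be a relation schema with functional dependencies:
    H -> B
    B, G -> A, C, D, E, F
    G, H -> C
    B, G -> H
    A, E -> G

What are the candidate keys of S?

{A, B, E}, {A, E, H}, {B, G}, {G, H}

Closure of {B, G} is {A, B, C, D, E, F, G, H}, the whole schema; {B, G} is a candidate key.
Closure of {G, H} is {A, B, C, D, E, F, G, H}, the whole schema; {G, H} is a candidate key.
Closure of {A, B, E} is {A, B, C, D, E, F, G, H}, the whole schema; {A, B, E} is a candidate key.
Closure of {A, E, H} is {A, B, C, D, E, F, G, H}, the whole schema; {A, E, H} is a candidate key.
No proper subset of any of these is a key, and no other minimal superkey exists.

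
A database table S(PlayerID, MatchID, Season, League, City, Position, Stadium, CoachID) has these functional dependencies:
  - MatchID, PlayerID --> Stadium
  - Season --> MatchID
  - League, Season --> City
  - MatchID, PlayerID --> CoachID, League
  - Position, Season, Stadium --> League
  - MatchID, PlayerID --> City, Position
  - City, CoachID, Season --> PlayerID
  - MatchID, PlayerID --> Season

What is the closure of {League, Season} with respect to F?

{City, League, MatchID, Season}

Start with {League, Season}.
Season --> MatchID applies; add {MatchID} → now {League, MatchID, Season}.
League, Season --> City applies; add {City} → now {City, League, MatchID, Season}.
No further FD applies.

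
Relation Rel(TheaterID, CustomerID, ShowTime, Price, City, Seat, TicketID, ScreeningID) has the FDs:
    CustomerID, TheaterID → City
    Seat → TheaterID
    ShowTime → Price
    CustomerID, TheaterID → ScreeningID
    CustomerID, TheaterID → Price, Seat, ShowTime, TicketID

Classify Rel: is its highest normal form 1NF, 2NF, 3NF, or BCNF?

Candidate keys: {CustomerID, Seat}, {CustomerID, TheaterID}. Prime attributes: {CustomerID, Seat, TheaterID}.
For Seat → TheaterID we have {Seat}⁺ = {Seat, TheaterID}; {Seat} is not a superkey, so BCNF fails.
Because {Price} is non-prime and the left side of ShowTime → Price is not a superkey, the relation is not in 3NF.
Checking every proper subset of each key, none determines a non-prime attribute — 2NF is satisfied.

2NF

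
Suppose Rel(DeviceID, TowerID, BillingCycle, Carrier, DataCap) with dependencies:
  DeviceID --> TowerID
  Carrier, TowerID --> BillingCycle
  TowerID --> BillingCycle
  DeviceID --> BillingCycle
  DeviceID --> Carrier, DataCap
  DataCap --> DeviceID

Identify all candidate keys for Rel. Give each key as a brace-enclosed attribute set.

{DataCap}, {DeviceID}

Closure of {DataCap} is {BillingCycle, Carrier, DataCap, DeviceID, TowerID}, the whole schema; {DataCap} is a candidate key.
Closure of {DeviceID} is {BillingCycle, Carrier, DataCap, DeviceID, TowerID}, the whole schema; {DeviceID} is a candidate key.
These are minimal and exhaustive — every other superkey contains one of them.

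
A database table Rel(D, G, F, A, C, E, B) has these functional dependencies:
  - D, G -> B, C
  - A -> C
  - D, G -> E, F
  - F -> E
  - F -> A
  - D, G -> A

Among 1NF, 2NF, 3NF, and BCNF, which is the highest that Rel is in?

Candidate key: {D, G}. Prime attributes: {D, G}.
For A -> C we have {A}⁺ = {A, C}; {A} is not a superkey, so BCNF fails.
Because {C} is non-prime and the left side of A -> C is not a superkey, the relation is not in 3NF.
No proper subset of a key has a non-prime attribute in its closure, so there is no partial dependency; 2NF holds.

2NF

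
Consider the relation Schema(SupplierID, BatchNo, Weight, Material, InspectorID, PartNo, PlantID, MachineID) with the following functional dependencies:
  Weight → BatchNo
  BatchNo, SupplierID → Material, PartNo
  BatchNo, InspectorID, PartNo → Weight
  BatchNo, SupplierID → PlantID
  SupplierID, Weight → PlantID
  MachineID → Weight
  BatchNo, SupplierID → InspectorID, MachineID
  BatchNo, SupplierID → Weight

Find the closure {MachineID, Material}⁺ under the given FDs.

Start with {MachineID, Material}.
MachineID → Weight applies; add {Weight} → now {MachineID, Material, Weight}.
Weight → BatchNo applies; add {BatchNo} → now {BatchNo, MachineID, Material, Weight}.
No further FD applies.

{BatchNo, MachineID, Material, Weight}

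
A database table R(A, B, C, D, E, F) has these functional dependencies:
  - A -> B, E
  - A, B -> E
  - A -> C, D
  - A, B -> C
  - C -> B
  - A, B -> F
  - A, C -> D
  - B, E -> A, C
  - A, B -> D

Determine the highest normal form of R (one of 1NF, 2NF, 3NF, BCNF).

Candidate keys: {A}, {B, E}, {C, E}. Prime attributes: {A, B, C, E}.
For C -> B we have {C}⁺ = {B, C}; {C} is not a superkey, so BCNF fails.
But every attribute on its right side ({B}) is prime, and the same holds for every other non-superkey FD, so 3NF still holds.

3NF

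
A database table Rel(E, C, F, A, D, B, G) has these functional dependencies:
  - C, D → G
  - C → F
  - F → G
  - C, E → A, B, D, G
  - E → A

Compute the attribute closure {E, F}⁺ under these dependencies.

{A, E, F, G}

Start with {E, F}.
F → G applies; add {G} → now {E, F, G}.
E → A applies; add {A} → now {A, E, F, G}.
No further FD applies.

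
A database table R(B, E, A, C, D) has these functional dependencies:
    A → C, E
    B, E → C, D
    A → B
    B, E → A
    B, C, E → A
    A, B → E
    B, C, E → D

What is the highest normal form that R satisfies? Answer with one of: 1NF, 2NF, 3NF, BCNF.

BCNF

Candidate keys: {A}, {B, E}. Prime attributes: {A, B, E}.
The left-hand side of every FD is a superkey, so BCNF is satisfied.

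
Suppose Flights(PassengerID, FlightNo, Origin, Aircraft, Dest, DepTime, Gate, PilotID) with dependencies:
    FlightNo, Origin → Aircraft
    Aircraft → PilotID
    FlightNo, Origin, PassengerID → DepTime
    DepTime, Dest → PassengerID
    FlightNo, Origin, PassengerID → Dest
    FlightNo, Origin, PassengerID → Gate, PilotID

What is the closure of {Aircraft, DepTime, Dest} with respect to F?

{Aircraft, DepTime, Dest, PassengerID, PilotID}

Start with {Aircraft, DepTime, Dest}.
Aircraft → PilotID applies; add {PilotID} → now {Aircraft, DepTime, Dest, PilotID}.
DepTime, Dest → PassengerID applies; add {PassengerID} → now {Aircraft, DepTime, Dest, PassengerID, PilotID}.
No further FD applies.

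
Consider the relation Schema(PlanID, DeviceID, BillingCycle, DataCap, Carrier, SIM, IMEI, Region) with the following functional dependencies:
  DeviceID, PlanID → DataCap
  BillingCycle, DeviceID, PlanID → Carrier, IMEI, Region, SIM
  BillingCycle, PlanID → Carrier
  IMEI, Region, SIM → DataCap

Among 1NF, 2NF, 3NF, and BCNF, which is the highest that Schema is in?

Candidate key: {BillingCycle, DeviceID, PlanID}. Prime attributes: {BillingCycle, DeviceID, PlanID}.
DeviceID, PlanID → DataCap breaks BCNF: {DeviceID, PlanID}⁺ = {DataCap, DeviceID, PlanID}, so {DeviceID, PlanID} is not a superkey.
Because {DataCap} is non-prime and the left side of DeviceID, PlanID → DataCap is not a superkey, the relation is not in 3NF.
The proper key subset {BillingCycle, PlanID} of {BillingCycle, DeviceID, PlanID} determines non-prime {Carrier}, so the relation is not even in 2NF.

1NF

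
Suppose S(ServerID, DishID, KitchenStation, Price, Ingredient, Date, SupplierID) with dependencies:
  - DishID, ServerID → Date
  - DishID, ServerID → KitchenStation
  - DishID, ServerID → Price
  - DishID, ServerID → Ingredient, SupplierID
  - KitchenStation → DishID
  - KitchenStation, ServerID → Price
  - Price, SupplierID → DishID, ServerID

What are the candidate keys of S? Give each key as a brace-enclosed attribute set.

Closure of {DishID, ServerID} is {Date, DishID, Ingredient, KitchenStation, Price, ServerID, SupplierID}, the whole schema; {DishID, ServerID} is a candidate key.
Closure of {KitchenStation, ServerID} is {Date, DishID, Ingredient, KitchenStation, Price, ServerID, SupplierID}, the whole schema; {KitchenStation, ServerID} is a candidate key.
Closure of {Price, SupplierID} is {Date, DishID, Ingredient, KitchenStation, Price, ServerID, SupplierID}, the whole schema; {Price, SupplierID} is a candidate key.
Any other superkey properly contains one of these, so there are no further candidate keys.

{DishID, ServerID}, {KitchenStation, ServerID}, {Price, SupplierID}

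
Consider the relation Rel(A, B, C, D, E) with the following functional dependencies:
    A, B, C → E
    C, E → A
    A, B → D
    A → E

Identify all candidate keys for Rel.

{B, C} never appear on the right of any FD, so every key must include all of them.
{A, B, C}⁺ = {A, B, C, D, E} — all of the relation — so {A, B, C} is a candidate key.
{B, C, E}⁺ = {A, B, C, D, E} — all of the relation — so {B, C, E} is a candidate key.
Any other superkey properly contains one of these, so there are no further candidate keys.

{A, B, C}, {B, C, E}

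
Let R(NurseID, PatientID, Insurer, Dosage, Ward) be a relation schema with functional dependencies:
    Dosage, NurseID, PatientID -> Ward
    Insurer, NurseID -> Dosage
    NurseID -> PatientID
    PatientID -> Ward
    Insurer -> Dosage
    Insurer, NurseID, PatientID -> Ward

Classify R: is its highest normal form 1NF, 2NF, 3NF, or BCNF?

1NF

Candidate key: {Insurer, NurseID}. Prime attributes: {Insurer, NurseID}.
Dosage, NurseID, PatientID -> Ward breaks BCNF: {Dosage, NurseID, PatientID}⁺ = {Dosage, NurseID, PatientID, Ward}, so {Dosage, NurseID, PatientID} is not a superkey.
Dosage, NurseID, PatientID -> Ward has non-prime {Ward} on the right and a non-superkey on the left, so 3NF fails.
Since {Insurer} ⊂ {Insurer, NurseID} and {Insurer}⁺ ⊇ {Dosage} with {Dosage} non-prime, there is a partial dependency; 2NF fails.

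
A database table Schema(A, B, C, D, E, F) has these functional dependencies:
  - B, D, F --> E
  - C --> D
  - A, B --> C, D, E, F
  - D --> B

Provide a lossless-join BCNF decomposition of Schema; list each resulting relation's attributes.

Candidate keys of the original relation: {A, B}, {A, C}, {A, D}.
{A, B, C, D, E, F}: {B, D, F} determines {B, D, E, F} here but is not a superkey — split on B, D, F --> E, giving {B, D, E, F} and {A, B, C, D, F}.
{B, D, E, F}: {D} determines {B, D} here but is not a superkey — split on D --> B, giving {B, D} and {D, E, F}.
{B, D} is in BCNF.
{D, E, F} is in BCNF.
{A, B, C, D, F}: {C} determines {B, C, D} here but is not a superkey — split on C --> B, D, giving {B, C, D} and {A, C, F}.
{B, C, D}: {D} determines {B, D} here but is not a superkey — split on D --> B, giving {B, D} and {C, D}.
{B, D} is in BCNF.
{C, D} is in BCNF.
{A, C, F} is in BCNF.

{A, C, F}; {B, D}; {C, D}; {D, E, F}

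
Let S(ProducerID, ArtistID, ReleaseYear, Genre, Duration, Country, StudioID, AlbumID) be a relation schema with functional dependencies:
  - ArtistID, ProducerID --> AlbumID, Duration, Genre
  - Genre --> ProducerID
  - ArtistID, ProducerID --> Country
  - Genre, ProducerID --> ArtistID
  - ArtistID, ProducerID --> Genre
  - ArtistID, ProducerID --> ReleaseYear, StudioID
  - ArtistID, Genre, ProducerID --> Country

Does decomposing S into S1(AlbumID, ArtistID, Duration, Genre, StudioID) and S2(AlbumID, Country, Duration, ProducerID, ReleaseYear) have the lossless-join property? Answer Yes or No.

Common attributes: {AlbumID, Duration}; their closure is {AlbumID, Duration}.
The closure covers neither S1 nor S2 entirely; the join is not lossless.

No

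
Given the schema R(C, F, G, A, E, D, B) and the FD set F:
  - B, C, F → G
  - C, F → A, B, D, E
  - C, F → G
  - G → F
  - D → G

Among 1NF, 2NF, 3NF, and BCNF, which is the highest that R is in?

3NF

Candidate keys: {C, D}, {C, F}, {C, G}. Prime attributes: {C, D, F, G}.
For G → F we have {G}⁺ = {F, G}; {G} is not a superkey, so BCNF fails.
Its right-hand attributes {F} are all prime, as are those of every other non-superkey FD — the relation is in 3NF.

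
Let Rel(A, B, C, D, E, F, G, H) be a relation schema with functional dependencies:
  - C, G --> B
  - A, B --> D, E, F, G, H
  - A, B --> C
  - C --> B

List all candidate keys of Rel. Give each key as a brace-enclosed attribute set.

No FD produces {A}, so it must be in every candidate key.
{A, B} is a candidate key since {A, B}⁺ = {A, B, C, D, E, F, G, H} covers every attribute.
{A, C} is a candidate key since {A, C}⁺ = {A, B, C, D, E, F, G, H} covers every attribute.
Any other superkey properly contains one of these, so there are no further candidate keys.

{A, B}, {A, C}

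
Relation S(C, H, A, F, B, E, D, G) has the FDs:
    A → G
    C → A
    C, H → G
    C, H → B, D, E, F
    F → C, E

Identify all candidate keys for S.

{C, H}, {F, H}

Attributes never on any right-hand side: {H} — every candidate key must contain it.
{C, H} is a candidate key since {C, H}⁺ = {A, B, C, D, E, F, G, H} covers every attribute.
{F, H} is a candidate key since {F, H}⁺ = {A, B, C, D, E, F, G, H} covers every attribute.
No proper subset of any of these is a key, and no other minimal superkey exists.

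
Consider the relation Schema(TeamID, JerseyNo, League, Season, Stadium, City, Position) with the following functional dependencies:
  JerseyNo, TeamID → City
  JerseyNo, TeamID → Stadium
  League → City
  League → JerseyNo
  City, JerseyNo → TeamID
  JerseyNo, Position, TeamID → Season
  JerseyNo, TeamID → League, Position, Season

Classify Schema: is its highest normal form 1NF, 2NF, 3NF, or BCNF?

BCNF

Candidate keys: {City, JerseyNo}, {JerseyNo, TeamID}, {League}. Prime attributes: {City, JerseyNo, League, TeamID}.
The left-hand side of every FD is a superkey, so BCNF is satisfied.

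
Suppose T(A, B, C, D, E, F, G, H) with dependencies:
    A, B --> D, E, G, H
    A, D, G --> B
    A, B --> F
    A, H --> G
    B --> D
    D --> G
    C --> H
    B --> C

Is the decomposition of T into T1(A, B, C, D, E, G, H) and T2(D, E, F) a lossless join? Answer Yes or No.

Common attributes: {D, E}; their closure is {D, E, G}.
Neither T1 nor T2 is contained in that closure, so the decomposition is lossy.

No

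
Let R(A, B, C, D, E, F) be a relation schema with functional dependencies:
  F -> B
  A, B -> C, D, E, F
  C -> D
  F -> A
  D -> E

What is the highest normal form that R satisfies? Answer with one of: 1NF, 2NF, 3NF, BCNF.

2NF

Candidate keys: {A, B}, {F}. Prime attributes: {A, B, F}.
C -> D breaks BCNF: {C}⁺ = {C, D, E}, so {C} is not a superkey.
C -> D determines the non-prime attribute {D} from a non-superkey — 3NF is violated.
No non-prime attribute depends on a proper subset of any candidate key, so 2NF holds.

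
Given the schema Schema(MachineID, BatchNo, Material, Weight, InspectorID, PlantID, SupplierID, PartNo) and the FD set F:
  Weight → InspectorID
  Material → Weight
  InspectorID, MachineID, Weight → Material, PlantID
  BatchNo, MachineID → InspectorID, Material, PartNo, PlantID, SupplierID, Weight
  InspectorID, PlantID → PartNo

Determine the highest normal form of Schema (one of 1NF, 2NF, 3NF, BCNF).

Candidate key: {BatchNo, MachineID}. Prime attributes: {BatchNo, MachineID}.
For Weight → InspectorID we have {Weight}⁺ = {InspectorID, Weight}; {Weight} is not a superkey, so BCNF fails.
Weight → InspectorID has non-prime {InspectorID} on the right and a non-superkey on the left, so 3NF fails.
No proper subset of a key has a non-prime attribute in its closure, so there is no partial dependency; 2NF holds.

2NF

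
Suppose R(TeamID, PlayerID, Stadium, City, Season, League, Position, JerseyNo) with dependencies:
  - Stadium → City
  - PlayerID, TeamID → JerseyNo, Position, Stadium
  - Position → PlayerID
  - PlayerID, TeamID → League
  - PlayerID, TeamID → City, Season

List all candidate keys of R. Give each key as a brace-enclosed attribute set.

{PlayerID, TeamID}, {Position, TeamID}

{TeamID} never appears on the right of any FD, so every key must include it.
{PlayerID, TeamID} is a candidate key since {PlayerID, TeamID}⁺ = {City, JerseyNo, League, PlayerID, Position, Season, Stadium, TeamID} covers every attribute.
{Position, TeamID} is a candidate key since {Position, TeamID}⁺ = {City, JerseyNo, League, PlayerID, Position, Season, Stadium, TeamID} covers every attribute.
Any other superkey properly contains one of these, so there are no further candidate keys.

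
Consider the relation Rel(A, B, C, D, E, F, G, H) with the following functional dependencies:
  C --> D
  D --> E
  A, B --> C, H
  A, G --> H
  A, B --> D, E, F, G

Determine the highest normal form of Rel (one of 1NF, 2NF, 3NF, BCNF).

2NF

Candidate key: {A, B}. Prime attributes: {A, B}.
C --> D: {C}⁺ = {C, D, E}, which is not all of the attributes, so the left side is not a superkey — BCNF is violated.
C --> D determines the non-prime attribute {D} from a non-superkey — 3NF is violated.
Checking every proper subset of each key, none determines a non-prime attribute — 2NF is satisfied.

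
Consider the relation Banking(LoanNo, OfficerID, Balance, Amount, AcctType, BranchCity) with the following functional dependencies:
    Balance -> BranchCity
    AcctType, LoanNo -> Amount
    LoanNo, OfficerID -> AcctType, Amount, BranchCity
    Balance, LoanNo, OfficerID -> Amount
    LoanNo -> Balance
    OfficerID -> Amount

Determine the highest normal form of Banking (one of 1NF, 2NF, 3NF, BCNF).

Candidate key: {LoanNo, OfficerID}. Prime attributes: {LoanNo, OfficerID}.
Balance -> BranchCity: {Balance}⁺ = {Balance, BranchCity}, which is not all of the attributes, so the left side is not a superkey — BCNF is violated.
Because {BranchCity} is non-prime and the left side of Balance -> BranchCity is not a superkey, the relation is not in 3NF.
Since {LoanNo} ⊂ {LoanNo, OfficerID} and {LoanNo}⁺ ⊇ {Balance, BranchCity} with {Balance, BranchCity} non-prime, there is a partial dependency; 2NF fails.

1NF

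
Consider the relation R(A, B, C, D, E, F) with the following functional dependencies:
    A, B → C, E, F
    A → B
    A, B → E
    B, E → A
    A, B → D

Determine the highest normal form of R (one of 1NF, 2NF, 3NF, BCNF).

BCNF

Candidate keys: {A}, {B, E}. Prime attributes: {A, B, E}.
Every FD has a superkey on the left, so the relation is in BCNF.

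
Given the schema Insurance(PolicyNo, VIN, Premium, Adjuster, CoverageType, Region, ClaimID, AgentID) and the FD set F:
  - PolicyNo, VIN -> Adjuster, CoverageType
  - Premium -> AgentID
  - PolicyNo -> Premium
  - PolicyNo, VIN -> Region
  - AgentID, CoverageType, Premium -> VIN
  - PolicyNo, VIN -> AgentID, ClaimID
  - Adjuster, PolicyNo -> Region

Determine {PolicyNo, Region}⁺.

{AgentID, PolicyNo, Premium, Region}

Start with {PolicyNo, Region}.
PolicyNo -> Premium applies; add {Premium} → now {PolicyNo, Premium, Region}.
Premium -> AgentID applies; add {AgentID} → now {AgentID, PolicyNo, Premium, Region}.
No further FD applies.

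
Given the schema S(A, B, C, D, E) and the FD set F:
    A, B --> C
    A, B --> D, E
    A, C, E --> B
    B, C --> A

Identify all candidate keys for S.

{A, B}, {A, C, E}, {B, C}

{A, B} is a candidate key since {A, B}⁺ = {A, B, C, D, E} covers every attribute.
{B, C} is a candidate key since {B, C}⁺ = {A, B, C, D, E} covers every attribute.
{A, C, E} is a candidate key since {A, C, E}⁺ = {A, B, C, D, E} covers every attribute.
No proper subset of any of these is a key, and no other minimal superkey exists.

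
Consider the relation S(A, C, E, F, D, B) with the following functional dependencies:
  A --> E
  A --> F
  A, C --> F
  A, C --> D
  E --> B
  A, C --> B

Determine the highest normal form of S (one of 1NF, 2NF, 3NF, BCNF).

1NF

Candidate key: {A, C}. Prime attributes: {A, C}.
For A --> E we have {A}⁺ = {A, B, E, F}; {A} is not a superkey, so BCNF fails.
A --> E has non-prime {E} on the right and a non-superkey on the left, so 3NF fails.
The proper key subset {A} of {A, C} determines non-prime {B, E, F}, so the relation is not even in 2NF.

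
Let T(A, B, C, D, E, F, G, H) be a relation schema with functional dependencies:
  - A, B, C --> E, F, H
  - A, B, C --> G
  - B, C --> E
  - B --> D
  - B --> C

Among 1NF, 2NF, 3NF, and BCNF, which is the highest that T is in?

Candidate key: {A, B}. Prime attributes: {A, B}.
For B, C --> E we have {B, C}⁺ = {B, C, D, E}; {B, C} is not a superkey, so BCNF fails.
B, C --> E has non-prime {E} on the right and a non-superkey on the left, so 3NF fails.
Since {B} ⊂ {A, B} and {B}⁺ ⊇ {C, D, E} with {C, D, E} non-prime, there is a partial dependency; 2NF fails.

1NF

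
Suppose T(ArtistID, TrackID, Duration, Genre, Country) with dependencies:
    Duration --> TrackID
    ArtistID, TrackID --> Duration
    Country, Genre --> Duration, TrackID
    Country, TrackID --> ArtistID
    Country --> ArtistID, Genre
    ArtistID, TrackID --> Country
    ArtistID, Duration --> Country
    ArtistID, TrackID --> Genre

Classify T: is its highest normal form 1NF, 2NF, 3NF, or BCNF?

3NF

Candidate keys: {ArtistID, Duration}, {ArtistID, TrackID}, {Country}. Prime attributes: {ArtistID, Country, Duration, TrackID}.
For Duration --> TrackID we have {Duration}⁺ = {Duration, TrackID}; {Duration} is not a superkey, so BCNF fails.
Its right-hand attributes {TrackID} are all prime, as are those of every other non-superkey FD — the relation is in 3NF.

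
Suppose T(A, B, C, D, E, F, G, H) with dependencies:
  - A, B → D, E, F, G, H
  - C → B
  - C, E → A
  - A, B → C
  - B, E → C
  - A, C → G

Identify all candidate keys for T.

{A, B}, {A, C}, {B, E}, {C, E}

{A, B}⁺ = {A, B, C, D, E, F, G, H} — all of the relation — so {A, B} is a candidate key.
{A, C}⁺ = {A, B, C, D, E, F, G, H} — all of the relation — so {A, C} is a candidate key.
{B, E}⁺ = {A, B, C, D, E, F, G, H} — all of the relation — so {B, E} is a candidate key.
{C, E}⁺ = {A, B, C, D, E, F, G, H} — all of the relation — so {C, E} is a candidate key.
These are minimal and exhaustive — every other superkey contains one of them.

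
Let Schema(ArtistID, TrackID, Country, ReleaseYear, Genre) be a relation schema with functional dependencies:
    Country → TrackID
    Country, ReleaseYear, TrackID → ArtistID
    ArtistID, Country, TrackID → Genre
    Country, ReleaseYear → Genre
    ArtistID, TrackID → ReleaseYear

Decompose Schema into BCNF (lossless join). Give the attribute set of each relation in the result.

{ArtistID, Country, Genre, ReleaseYear}; {Country, TrackID}

Candidate keys of the original relation: {ArtistID, Country}, {Country, ReleaseYear}.
In {ArtistID, Country, Genre, ReleaseYear, TrackID}, {Country} is not a superkey ({Country}⁺ restricted to this set is {Country, TrackID}), so split on Country → TrackID into {Country, TrackID} and {ArtistID, Country, Genre, ReleaseYear}.
{Country, TrackID} is in BCNF.
{ArtistID, Country, Genre, ReleaseYear} is in BCNF.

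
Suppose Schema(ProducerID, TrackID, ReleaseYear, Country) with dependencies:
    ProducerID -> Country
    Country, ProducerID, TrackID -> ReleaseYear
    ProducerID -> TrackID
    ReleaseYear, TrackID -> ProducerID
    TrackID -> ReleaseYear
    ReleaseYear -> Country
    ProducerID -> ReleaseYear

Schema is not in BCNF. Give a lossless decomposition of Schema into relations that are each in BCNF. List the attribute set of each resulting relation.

Candidate keys of the original relation: {ProducerID}, {TrackID}.
{Country, ProducerID, ReleaseYear, TrackID}: {ReleaseYear} determines {Country, ReleaseYear} here but is not a superkey — split on ReleaseYear -> Country, giving {Country, ReleaseYear} and {ProducerID, ReleaseYear, TrackID}.
{Country, ReleaseYear}: every determinant is a superkey — BCNF.
{ProducerID, ReleaseYear, TrackID}: every determinant is a superkey — BCNF.

{Country, ReleaseYear}; {ProducerID, ReleaseYear, TrackID}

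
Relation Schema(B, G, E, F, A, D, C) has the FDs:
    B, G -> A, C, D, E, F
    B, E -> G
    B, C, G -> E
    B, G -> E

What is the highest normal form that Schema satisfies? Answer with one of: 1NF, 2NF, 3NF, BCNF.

BCNF

Candidate keys: {B, E}, {B, G}. Prime attributes: {B, E, G}.
Every FD has a superkey on the left, so the relation is in BCNF.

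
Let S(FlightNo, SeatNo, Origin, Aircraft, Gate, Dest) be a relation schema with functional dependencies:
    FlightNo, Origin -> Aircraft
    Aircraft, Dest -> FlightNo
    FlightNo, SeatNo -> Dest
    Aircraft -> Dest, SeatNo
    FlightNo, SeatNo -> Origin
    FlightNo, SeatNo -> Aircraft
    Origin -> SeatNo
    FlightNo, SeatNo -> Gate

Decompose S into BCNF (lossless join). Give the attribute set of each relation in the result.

Candidate keys of the original relation: {Aircraft}, {FlightNo, Origin}, {FlightNo, SeatNo}.
{Aircraft, Dest, FlightNo, Gate, Origin, SeatNo}: {Origin} determines {Origin, SeatNo} here but is not a superkey — split on Origin -> SeatNo, giving {Origin, SeatNo} and {Aircraft, Dest, FlightNo, Gate, Origin}.
{Origin, SeatNo}: every determinant is a superkey — BCNF.
{Aircraft, Dest, FlightNo, Gate, Origin}: every determinant is a superkey — BCNF.

{Aircraft, Dest, FlightNo, Gate, Origin}; {Origin, SeatNo}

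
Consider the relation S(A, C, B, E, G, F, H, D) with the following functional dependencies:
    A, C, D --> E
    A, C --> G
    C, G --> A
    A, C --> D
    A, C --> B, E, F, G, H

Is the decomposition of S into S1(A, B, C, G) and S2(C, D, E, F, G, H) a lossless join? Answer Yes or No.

S1 ∩ S2 = {C, G}; its closure under F is {A, B, C, D, E, F, G, H}.
Since S1 ⊆ {A, B, C, D, E, F, G, H}, the intersection is a superkey of S1; the decomposition is lossless.

Yes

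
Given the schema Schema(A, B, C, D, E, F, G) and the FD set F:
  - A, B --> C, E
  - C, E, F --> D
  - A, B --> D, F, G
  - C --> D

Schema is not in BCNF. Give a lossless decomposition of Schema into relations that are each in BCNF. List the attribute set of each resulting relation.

{A, B, C, E, F, G}; {C, D}

Candidate key of the original relation: {A, B}.
{A, B, C, D, E, F, G}: {C, E, F} determines {C, D, E, F} here but is not a superkey — split on C, E, F --> D, giving {C, D, E, F} and {A, B, C, E, F, G}.
{C, D, E, F}: {C} determines {C, D} here but is not a superkey — split on C --> D, giving {C, D} and {C, E, F}.
{C, D} has no BCNF violation.
{C, E, F} has no BCNF violation.
{A, B, C, E, F, G} has no BCNF violation.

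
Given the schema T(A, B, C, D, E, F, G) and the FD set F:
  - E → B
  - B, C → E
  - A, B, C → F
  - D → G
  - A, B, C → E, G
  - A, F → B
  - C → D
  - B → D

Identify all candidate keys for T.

{A, C} never appear on the right of any FD, so every key must include all of them.
{A, B, C}⁺ = {A, B, C, D, E, F, G} — all of the relation — so {A, B, C} is a candidate key.
{A, C, E}⁺ = {A, B, C, D, E, F, G} — all of the relation — so {A, C, E} is a candidate key.
{A, C, F}⁺ = {A, B, C, D, E, F, G} — all of the relation — so {A, C, F} is a candidate key.
No proper subset of any of these is a key, and no other minimal superkey exists.

{A, B, C}, {A, C, E}, {A, C, F}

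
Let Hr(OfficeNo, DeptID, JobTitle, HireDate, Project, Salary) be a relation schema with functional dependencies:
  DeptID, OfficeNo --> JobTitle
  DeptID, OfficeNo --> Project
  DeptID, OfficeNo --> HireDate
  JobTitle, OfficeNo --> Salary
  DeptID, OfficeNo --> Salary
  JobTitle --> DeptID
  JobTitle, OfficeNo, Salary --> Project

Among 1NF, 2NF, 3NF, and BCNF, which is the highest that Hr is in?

3NF

Candidate keys: {DeptID, OfficeNo}, {JobTitle, OfficeNo}. Prime attributes: {DeptID, JobTitle, OfficeNo}.
JobTitle --> DeptID breaks BCNF: {JobTitle}⁺ = {DeptID, JobTitle}, so {JobTitle} is not a superkey.
But every attribute on its right side ({DeptID}) is prime, and the same holds for every other non-superkey FD, so 3NF still holds.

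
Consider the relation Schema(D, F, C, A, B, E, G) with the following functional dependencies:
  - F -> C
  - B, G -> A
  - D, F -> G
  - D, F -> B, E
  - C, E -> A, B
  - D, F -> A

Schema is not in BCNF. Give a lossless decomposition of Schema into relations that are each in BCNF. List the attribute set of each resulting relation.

{A, B, G}; {B, E, F}; {C, F}; {D, E, F, G}

Candidate key of the original relation: {D, F}.
Within {A, B, C, D, E, F, G}: {F}⁺ ∩ {A, B, C, D, E, F, G} = {C, F}, not the whole set, so F -> C violates BCNF; decompose into {C, F} and {A, B, D, E, F, G}.
{C, F} has no BCNF violation.
Within {A, B, D, E, F, G}: {B, G}⁺ ∩ {A, B, D, E, F, G} = {A, B, G}, not the whole set, so B, G -> A violates BCNF; decompose into {A, B, G} and {B, D, E, F, G}.
{A, B, G} has no BCNF violation.
Within {B, D, E, F, G}: {E, F}⁺ ∩ {B, D, E, F, G} = {B, E, F}, not the whole set, so E, F -> B violates BCNF; decompose into {B, E, F} and {D, E, F, G}.
{B, E, F} has no BCNF violation.
{D, E, F, G} has no BCNF violation.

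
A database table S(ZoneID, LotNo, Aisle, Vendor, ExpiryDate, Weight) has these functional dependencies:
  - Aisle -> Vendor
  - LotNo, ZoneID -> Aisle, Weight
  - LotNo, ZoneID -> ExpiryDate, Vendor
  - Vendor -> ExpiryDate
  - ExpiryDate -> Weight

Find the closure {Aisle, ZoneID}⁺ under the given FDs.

{Aisle, ExpiryDate, Vendor, Weight, ZoneID}

Start with {Aisle, ZoneID}.
Aisle -> Vendor applies; add {Vendor} → now {Aisle, Vendor, ZoneID}.
Vendor -> ExpiryDate applies; add {ExpiryDate} → now {Aisle, ExpiryDate, Vendor, ZoneID}.
ExpiryDate -> Weight applies; add {Weight} → now {Aisle, ExpiryDate, Vendor, Weight, ZoneID}.
No further FD applies.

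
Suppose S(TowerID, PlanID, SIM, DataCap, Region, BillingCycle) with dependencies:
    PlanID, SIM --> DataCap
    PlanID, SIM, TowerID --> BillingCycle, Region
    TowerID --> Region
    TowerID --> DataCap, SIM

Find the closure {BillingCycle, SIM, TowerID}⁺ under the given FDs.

{BillingCycle, DataCap, Region, SIM, TowerID}

Start with {BillingCycle, SIM, TowerID}.
TowerID --> Region applies; add {Region} → now {BillingCycle, Region, SIM, TowerID}.
TowerID --> DataCap, SIM applies; add {DataCap} → now {BillingCycle, DataCap, Region, SIM, TowerID}.
No further FD applies.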